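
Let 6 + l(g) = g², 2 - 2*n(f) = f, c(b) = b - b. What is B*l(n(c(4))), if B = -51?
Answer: 255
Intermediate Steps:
c(b) = 0
n(f) = 1 - f/2
l(g) = -6 + g²
B*l(n(c(4))) = -51*(-6 + (1 - ½*0)²) = -51*(-6 + (1 + 0)²) = -51*(-6 + 1²) = -51*(-6 + 1) = -51*(-5) = 255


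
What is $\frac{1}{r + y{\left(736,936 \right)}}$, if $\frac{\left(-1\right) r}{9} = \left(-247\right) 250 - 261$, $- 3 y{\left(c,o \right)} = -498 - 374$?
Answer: $\frac{3}{1675169} \approx 1.7909 \cdot 10^{-6}$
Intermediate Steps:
$y{\left(c,o \right)} = \frac{872}{3}$ ($y{\left(c,o \right)} = - \frac{-498 - 374}{3} = \left(- \frac{1}{3}\right) \left(-872\right) = \frac{872}{3}$)
$r = 558099$ ($r = - 9 \left(\left(-247\right) 250 - 261\right) = - 9 \left(-61750 - 261\right) = \left(-9\right) \left(-62011\right) = 558099$)
$\frac{1}{r + y{\left(736,936 \right)}} = \frac{1}{558099 + \frac{872}{3}} = \frac{1}{\frac{1675169}{3}} = \frac{3}{1675169}$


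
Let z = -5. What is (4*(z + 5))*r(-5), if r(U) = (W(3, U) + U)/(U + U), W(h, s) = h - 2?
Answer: 0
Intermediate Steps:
W(h, s) = -2 + h
r(U) = (1 + U)/(2*U) (r(U) = ((-2 + 3) + U)/(U + U) = (1 + U)/((2*U)) = (1 + U)*(1/(2*U)) = (1 + U)/(2*U))
(4*(z + 5))*r(-5) = (4*(-5 + 5))*((½)*(1 - 5)/(-5)) = (4*0)*((½)*(-⅕)*(-4)) = 0*(⅖) = 0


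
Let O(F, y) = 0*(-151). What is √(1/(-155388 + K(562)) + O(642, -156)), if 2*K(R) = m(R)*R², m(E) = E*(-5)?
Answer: I*√27744763/110979052 ≈ 4.7462e-5*I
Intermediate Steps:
m(E) = -5*E
K(R) = -5*R³/2 (K(R) = ((-5*R)*R²)/2 = (-5*R³)/2 = -5*R³/2)
O(F, y) = 0
√(1/(-155388 + K(562)) + O(642, -156)) = √(1/(-155388 - 5/2*562³) + 0) = √(1/(-155388 - 5/2*177504328) + 0) = √(1/(-155388 - 443760820) + 0) = √(1/(-443916208) + 0) = √(-1/443916208 + 0) = √(-1/443916208) = I*√27744763/110979052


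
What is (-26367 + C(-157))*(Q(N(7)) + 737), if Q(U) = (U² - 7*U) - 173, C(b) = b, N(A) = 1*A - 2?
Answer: -14694296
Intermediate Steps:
N(A) = -2 + A (N(A) = A - 2 = -2 + A)
Q(U) = -173 + U² - 7*U
(-26367 + C(-157))*(Q(N(7)) + 737) = (-26367 - 157)*((-173 + (-2 + 7)² - 7*(-2 + 7)) + 737) = -26524*((-173 + 5² - 7*5) + 737) = -26524*((-173 + 25 - 35) + 737) = -26524*(-183 + 737) = -26524*554 = -14694296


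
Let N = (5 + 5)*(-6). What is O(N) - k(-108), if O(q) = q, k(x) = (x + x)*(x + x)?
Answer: -46716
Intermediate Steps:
N = -60 (N = 10*(-6) = -60)
k(x) = 4*x² (k(x) = (2*x)*(2*x) = 4*x²)
O(N) - k(-108) = -60 - 4*(-108)² = -60 - 4*11664 = -60 - 1*46656 = -60 - 46656 = -46716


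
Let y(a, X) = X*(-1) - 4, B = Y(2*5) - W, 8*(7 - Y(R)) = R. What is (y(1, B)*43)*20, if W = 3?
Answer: -5805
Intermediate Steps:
Y(R) = 7 - R/8
B = 11/4 (B = (7 - 5/4) - 1*3 = (7 - ⅛*10) - 3 = (7 - 5/4) - 3 = 23/4 - 3 = 11/4 ≈ 2.7500)
y(a, X) = -4 - X (y(a, X) = -X - 4 = -4 - X)
(y(1, B)*43)*20 = ((-4 - 1*11/4)*43)*20 = ((-4 - 11/4)*43)*20 = -27/4*43*20 = -1161/4*20 = -5805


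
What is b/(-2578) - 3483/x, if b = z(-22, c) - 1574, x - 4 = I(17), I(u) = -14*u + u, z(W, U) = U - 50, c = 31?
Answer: 9324855/559426 ≈ 16.669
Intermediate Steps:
z(W, U) = -50 + U
I(u) = -13*u
x = -217 (x = 4 - 13*17 = 4 - 221 = -217)
b = -1593 (b = (-50 + 31) - 1574 = -19 - 1574 = -1593)
b/(-2578) - 3483/x = -1593/(-2578) - 3483/(-217) = -1593*(-1/2578) - 3483*(-1/217) = 1593/2578 + 3483/217 = 9324855/559426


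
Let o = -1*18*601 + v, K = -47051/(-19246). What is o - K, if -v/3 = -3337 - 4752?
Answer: 258792403/19246 ≈ 13447.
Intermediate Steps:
v = 24267 (v = -3*(-3337 - 4752) = -3*(-8089) = 24267)
K = 47051/19246 (K = -47051*(-1/19246) = 47051/19246 ≈ 2.4447)
o = 13449 (o = -1*18*601 + 24267 = -18*601 + 24267 = -10818 + 24267 = 13449)
o - K = 13449 - 1*47051/19246 = 13449 - 47051/19246 = 258792403/19246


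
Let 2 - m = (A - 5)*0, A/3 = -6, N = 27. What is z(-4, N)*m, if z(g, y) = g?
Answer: -8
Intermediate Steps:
A = -18 (A = 3*(-6) = -18)
m = 2 (m = 2 - (-18 - 5)*0 = 2 - (-23)*0 = 2 - 1*0 = 2 + 0 = 2)
z(-4, N)*m = -4*2 = -8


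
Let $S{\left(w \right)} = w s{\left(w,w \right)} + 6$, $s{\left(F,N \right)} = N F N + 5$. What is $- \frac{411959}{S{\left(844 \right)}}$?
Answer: $- \frac{411959}{507422581122} \approx -8.1187 \cdot 10^{-7}$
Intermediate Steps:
$s{\left(F,N \right)} = 5 + F N^{2}$ ($s{\left(F,N \right)} = F N N + 5 = F N^{2} + 5 = 5 + F N^{2}$)
$S{\left(w \right)} = 6 + w \left(5 + w^{3}\right)$ ($S{\left(w \right)} = w \left(5 + w w^{2}\right) + 6 = w \left(5 + w^{3}\right) + 6 = 6 + w \left(5 + w^{3}\right)$)
$- \frac{411959}{S{\left(844 \right)}} = - \frac{411959}{6 + 844 \left(5 + 844^{3}\right)} = - \frac{411959}{6 + 844 \left(5 + 601211584\right)} = - \frac{411959}{6 + 844 \cdot 601211589} = - \frac{411959}{6 + 507422581116} = - \frac{411959}{507422581122}$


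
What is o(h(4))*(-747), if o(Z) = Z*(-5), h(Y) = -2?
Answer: -7470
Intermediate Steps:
o(Z) = -5*Z
o(h(4))*(-747) = -5*(-2)*(-747) = 10*(-747) = -7470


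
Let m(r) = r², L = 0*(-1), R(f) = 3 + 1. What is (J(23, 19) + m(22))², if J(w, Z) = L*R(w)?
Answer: 234256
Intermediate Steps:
R(f) = 4
L = 0
J(w, Z) = 0 (J(w, Z) = 0*4 = 0)
(J(23, 19) + m(22))² = (0 + 22²)² = (0 + 484)² = 484² = 234256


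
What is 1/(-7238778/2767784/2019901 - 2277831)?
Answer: -2795324834692/6367277563534932441 ≈ -4.3901e-7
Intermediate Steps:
1/(-7238778/2767784/2019901 - 2277831) = 1/(-7238778*1/2767784*(1/2019901) - 2277831) = 1/(-3619389/1383892*1/2019901 - 2277831) = 1/(-3619389/2795324834692 - 2277831) = 1/(-6367277563534932441/2795324834692) = -2795324834692/6367277563534932441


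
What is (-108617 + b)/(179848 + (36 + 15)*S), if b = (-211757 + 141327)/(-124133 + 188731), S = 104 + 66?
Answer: -1754127849/3044471441 ≈ -0.57617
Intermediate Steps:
S = 170
b = -35215/32299 (b = -70430/64598 = -70430*1/64598 = -35215/32299 ≈ -1.0903)
(-108617 + b)/(179848 + (36 + 15)*S) = (-108617 - 35215/32299)/(179848 + (36 + 15)*170) = -3508255698/(32299*(179848 + 51*170)) = -3508255698/(32299*(179848 + 8670)) = -3508255698/32299/188518 = -3508255698/32299*1/188518 = -1754127849/3044471441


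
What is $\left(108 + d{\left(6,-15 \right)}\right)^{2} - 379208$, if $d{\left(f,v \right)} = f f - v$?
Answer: $-353927$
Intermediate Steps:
$d{\left(f,v \right)} = f^{2} - v$
$\left(108 + d{\left(6,-15 \right)}\right)^{2} - 379208 = \left(108 - \left(-15 - 6^{2}\right)\right)^{2} - 379208 = \left(108 + \left(36 + 15\right)\right)^{2} - 379208 = \left(108 + 51\right)^{2} - 379208 = 159^{2} - 379208 = 25281 - 379208 = -353927$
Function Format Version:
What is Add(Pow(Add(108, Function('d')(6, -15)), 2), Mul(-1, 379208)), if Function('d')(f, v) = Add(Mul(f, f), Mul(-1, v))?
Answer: -353927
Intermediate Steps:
Function('d')(f, v) = Add(Pow(f, 2), Mul(-1, v))
Add(Pow(Add(108, Function('d')(6, -15)), 2), Mul(-1, 379208)) = Add(Pow(Add(108, Add(Pow(6, 2), Mul(-1, -15))), 2), Mul(-1, 379208)) = Add(Pow(Add(108, Add(36, 15)), 2), -379208) = Add(Pow(Add(108, 51), 2), -379208) = Add(Pow(159, 2), -379208) = Add(25281, -379208) = -353927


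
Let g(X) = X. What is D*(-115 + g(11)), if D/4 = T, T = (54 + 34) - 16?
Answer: -29952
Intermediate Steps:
T = 72 (T = 88 - 16 = 72)
D = 288 (D = 4*72 = 288)
D*(-115 + g(11)) = 288*(-115 + 11) = 288*(-104) = -29952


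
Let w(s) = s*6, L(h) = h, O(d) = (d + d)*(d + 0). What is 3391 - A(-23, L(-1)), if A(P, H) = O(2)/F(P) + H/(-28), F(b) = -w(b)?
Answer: 6551231/1932 ≈ 3390.9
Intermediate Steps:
O(d) = 2*d² (O(d) = (2*d)*d = 2*d²)
w(s) = 6*s
F(b) = -6*b
A(P, H) = -4/(3*P) - H/28 (A(P, H) = (2*2²)/((-6*P)) + H/(-28) = (2*4)*(-1/(6*P)) + H*(-1/28) = 8*(-1/(6*P)) - H/28 = -4/(3*P) - H/28)
3391 - A(-23, L(-1)) = 3391 - (-4/3/(-23) - 1/28*(-1)) = 3391 - (-4/3*(-1/23) + 1/28) = 3391 - (4/69 + 1/28) = 3391 - 1*181/1932 = 3391 - 181/1932 = 6551231/1932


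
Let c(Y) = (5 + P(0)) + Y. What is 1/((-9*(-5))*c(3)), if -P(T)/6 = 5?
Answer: -1/990 ≈ -0.0010101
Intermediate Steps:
P(T) = -30 (P(T) = -6*5 = -30)
c(Y) = -25 + Y (c(Y) = (5 - 30) + Y = -25 + Y)
1/((-9*(-5))*c(3)) = 1/((-9*(-5))*(-25 + 3)) = 1/(45*(-22)) = 1/(-990) = -1/990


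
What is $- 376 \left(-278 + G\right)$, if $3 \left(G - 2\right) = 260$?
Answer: $\frac{213568}{3} \approx 71189.0$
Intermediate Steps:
$G = \frac{266}{3}$ ($G = 2 + \frac{1}{3} \cdot 260 = 2 + \frac{260}{3} = \frac{266}{3} \approx 88.667$)
$- 376 \left(-278 + G\right) = - 376 \left(-278 + \frac{266}{3}\right) = \left(-376\right) \left(- \frac{568}{3}\right) = \frac{213568}{3}$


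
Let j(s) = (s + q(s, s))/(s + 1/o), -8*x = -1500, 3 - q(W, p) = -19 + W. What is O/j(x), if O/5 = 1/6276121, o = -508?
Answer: 43295/6376538936 ≈ 6.7897e-6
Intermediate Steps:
q(W, p) = 22 - W (q(W, p) = 3 - (-19 + W) = 3 + (19 - W) = 22 - W)
x = 375/2 (x = -⅛*(-1500) = 375/2 ≈ 187.50)
j(s) = 22/(-1/508 + s) (j(s) = (s + (22 - s))/(s + 1/(-508)) = 22/(s - 1/508) = 22/(-1/508 + s))
O = 5/6276121 ≈ 7.9667e-7
O/j(x) = 5/(6276121*((11176/(-1 + 508*(375/2))))) = 5/(6276121*((11176/(-1 + 95250)))) = 5/(6276121*((11176/95249))) = 5/(6276121*((11176*(1/95249)))) = 5/(6276121*(1016/8659)) = (5/6276121)*(8659/1016) = 43295/6376538936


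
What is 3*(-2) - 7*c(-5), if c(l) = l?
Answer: 29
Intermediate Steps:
3*(-2) - 7*c(-5) = 3*(-2) - 7*(-5) = -6 + 35 = 29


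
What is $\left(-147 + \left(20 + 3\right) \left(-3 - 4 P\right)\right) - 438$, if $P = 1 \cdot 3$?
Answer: $-930$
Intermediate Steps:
$P = 3$
$\left(-147 + \left(20 + 3\right) \left(-3 - 4 P\right)\right) - 438 = \left(-147 + \left(20 + 3\right) \left(-3 - 12\right)\right) - 438 = \left(-147 + 23 \left(-3 - 12\right)\right) - 438 = \left(-147 + 23 \left(-15\right)\right) - 438 = \left(-147 - 345\right) - 438 = -492 - 438 = -930$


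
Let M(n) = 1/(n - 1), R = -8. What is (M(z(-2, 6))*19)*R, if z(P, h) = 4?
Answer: -152/3 ≈ -50.667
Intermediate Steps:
M(n) = 1/(-1 + n)
(M(z(-2, 6))*19)*R = (19/(-1 + 4))*(-8) = (19/3)*(-8) = -152/3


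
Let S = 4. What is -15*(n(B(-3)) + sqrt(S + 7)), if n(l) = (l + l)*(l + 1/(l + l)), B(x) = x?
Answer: -285 - 15*sqrt(11) ≈ -334.75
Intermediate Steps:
n(l) = 2*l*(l + 1/(2*l)) (n(l) = (2*l)*(l + 1/(2*l)) = 2*l*(l + 1/(2*l)))
-15*(n(B(-3)) + sqrt(S + 7)) = -15*((1 + 2*(-3)**2) + sqrt(4 + 7)) = -15*((1 + 2*9) + sqrt(11)) = -15*((1 + 18) + sqrt(11)) = -15*(19 + sqrt(11)) = -285 - 15*sqrt(11)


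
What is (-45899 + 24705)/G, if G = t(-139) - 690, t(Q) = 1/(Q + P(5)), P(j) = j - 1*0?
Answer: 2839996/92461 ≈ 30.716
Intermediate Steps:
P(j) = j (P(j) = j + 0 = j)
t(Q) = 1/(5 + Q) (t(Q) = 1/(Q + 5) = 1/(5 + Q))
G = -92461/134 (G = 1/(5 - 139) - 690 = 1/(-134) - 690 = -1/134 - 690 = -92461/134 ≈ -690.01)
(-45899 + 24705)/G = (-45899 + 24705)/(-92461/134) = -21194*(-134/92461) = 2839996/92461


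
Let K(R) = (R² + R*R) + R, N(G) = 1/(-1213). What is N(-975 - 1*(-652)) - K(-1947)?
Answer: -9194140924/1213 ≈ -7.5797e+6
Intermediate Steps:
N(G) = -1/1213
K(R) = R + 2*R² (K(R) = (R² + R²) + R = 2*R² + R = R + 2*R²)
N(-975 - 1*(-652)) - K(-1947) = -1/1213 - (-1947)*(1 + 2*(-1947)) = -1/1213 - (-1947)*(1 - 3894) = -1/1213 - (-1947)*(-3893) = -1/1213 - 1*7579671 = -1/1213 - 7579671 = -9194140924/1213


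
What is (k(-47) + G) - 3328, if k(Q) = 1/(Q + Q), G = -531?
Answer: -362747/94 ≈ -3859.0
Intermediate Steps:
k(Q) = 1/(2*Q)
(k(-47) + G) - 3328 = ((1/2)/(-47) - 531) - 3328 = ((1/2)*(-1/47) - 531) - 3328 = (-1/94 - 531) - 3328 = -49915/94 - 3328 = -362747/94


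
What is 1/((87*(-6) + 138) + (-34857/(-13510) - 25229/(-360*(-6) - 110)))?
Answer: -1384775/545222947 ≈ -0.0025398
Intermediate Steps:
1/((87*(-6) + 138) + (-34857/(-13510) - 25229/(-360*(-6) - 110))) = 1/((-522 + 138) + (-34857*(-1/13510) - 25229/(-72*(-30) - 110))) = 1/(-384 + (34857/13510 - 25229/(2160 - 110))) = 1/(-384 + (34857/13510 - 25229/2050)) = 1/(-384 - 13469347/1384775) = 1/(-545222947/1384775) = -1384775/545222947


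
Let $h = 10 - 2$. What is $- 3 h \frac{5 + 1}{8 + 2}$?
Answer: $- \frac{72}{5} \approx -14.4$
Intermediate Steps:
$h = 8$
$- 3 h \frac{5 + 1}{8 + 2} = \left(-3\right) 8 \frac{5 + 1}{8 + 2} = - 24 \cdot \frac{6}{10} = - 24 \cdot 6 \cdot \frac{1}{10} = \left(-24\right) \frac{3}{5} = - \frac{72}{5}$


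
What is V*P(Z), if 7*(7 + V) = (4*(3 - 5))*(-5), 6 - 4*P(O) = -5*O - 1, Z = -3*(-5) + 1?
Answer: -783/28 ≈ -27.964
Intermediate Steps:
Z = 16 (Z = 15 + 1 = 16)
P(O) = 7/4 + 5*O/4 (P(O) = 3/2 - (-5*O - 1)/4 = 3/2 - (-1 - 5*O)/4 = 3/2 + (¼ + 5*O/4) = 7/4 + 5*O/4)
V = -9/7 (V = -7 + ((4*(3 - 5))*(-5))/7 = -7 + ((4*(-2))*(-5))/7 = -7 + (-8*(-5))/7 = -7 + (⅐)*40 = -7 + 40/7 = -9/7 ≈ -1.2857)
V*P(Z) = -9*(7/4 + (5/4)*16)/7 = -9*(7/4 + 20)/7 = -9/7*87/4 = -783/28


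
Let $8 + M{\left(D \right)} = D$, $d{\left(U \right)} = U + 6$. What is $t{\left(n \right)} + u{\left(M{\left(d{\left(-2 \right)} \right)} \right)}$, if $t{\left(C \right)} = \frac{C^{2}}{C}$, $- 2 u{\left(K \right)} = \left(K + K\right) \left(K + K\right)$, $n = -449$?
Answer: $-481$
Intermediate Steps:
$d{\left(U \right)} = 6 + U$
$M{\left(D \right)} = -8 + D$
$u{\left(K \right)} = - 2 K^{2}$ ($u{\left(K \right)} = - \frac{\left(K + K\right) \left(K + K\right)}{2} = - \frac{2 K 2 K}{2} = - \frac{4 K^{2}}{2} = - 2 K^{2}$)
$t{\left(C \right)} = C$
$t{\left(n \right)} + u{\left(M{\left(d{\left(-2 \right)} \right)} \right)} = -449 - 2 \left(-8 + \left(6 - 2\right)\right)^{2} = -449 - 2 \left(-8 + 4\right)^{2} = -449 - 2 \left(-4\right)^{2} = -449 - 32 = -481$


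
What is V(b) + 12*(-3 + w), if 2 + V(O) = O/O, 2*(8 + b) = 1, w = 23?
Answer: 239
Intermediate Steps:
b = -15/2 (b = -8 + (1/2)*1 = -8 + 1/2 = -15/2 ≈ -7.5000)
V(O) = -1 (V(O) = -2 + O/O = -2 + 1 = -1)
V(b) + 12*(-3 + w) = -1 + 12*(-3 + 23) = -1 + 12*20 = -1 + 240 = 239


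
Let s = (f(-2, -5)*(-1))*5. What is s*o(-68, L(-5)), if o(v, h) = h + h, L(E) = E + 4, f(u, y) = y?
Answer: -50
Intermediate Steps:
L(E) = 4 + E
o(v, h) = 2*h
s = 25 (s = -5*(-1)*5 = 5*5 = 25)
s*o(-68, L(-5)) = 25*(2*(4 - 5)) = 25*(2*(-1)) = 25*(-2) = -50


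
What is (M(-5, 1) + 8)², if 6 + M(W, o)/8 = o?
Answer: 1024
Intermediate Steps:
M(W, o) = -48 + 8*o
(M(-5, 1) + 8)² = ((-48 + 8*1) + 8)² = ((-48 + 8) + 8)² = (-40 + 8)² = (-32)² = 1024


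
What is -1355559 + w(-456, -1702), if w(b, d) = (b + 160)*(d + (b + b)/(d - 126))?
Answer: -389325007/457 ≈ -8.5192e+5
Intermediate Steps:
w(b, d) = (160 + b)*(d + 2*b/(-126 + d)) (w(b, d) = (160 + b)*(d + (2*b)/(-126 + d)) = (160 + b)*(d + 2*b/(-126 + d)))
-1355559 + w(-456, -1702) = -1355559 + (-20160*(-1702) + 2*(-456)² + 160*(-1702)² + 320*(-456) - 456*(-1702)² - 126*(-456)*(-1702))/(-126 - 1702) = -1355559 + (34312320 + 2*207936 + 160*2896804 - 145920 - 456*2896804 - 97790112)/(-1828) = -1355559 - (34312320 + 415872 + 463488640 - 145920 - 1320942624 - 97790112)/1828 = -1355559 - 1/1828*(-920661824) = -1355559 + 230165456/457 = -389325007/457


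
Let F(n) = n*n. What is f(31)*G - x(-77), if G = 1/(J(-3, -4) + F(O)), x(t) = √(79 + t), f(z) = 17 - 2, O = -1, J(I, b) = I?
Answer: -15/2 - √2 ≈ -8.9142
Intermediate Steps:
f(z) = 15
F(n) = n²
G = -½ (G = 1/(-3 + (-1)²) = 1/(-3 + 1) = 1/(-2) = -½ ≈ -0.50000)
f(31)*G - x(-77) = 15*(-½) - √(79 - 77) = -15/2 - √2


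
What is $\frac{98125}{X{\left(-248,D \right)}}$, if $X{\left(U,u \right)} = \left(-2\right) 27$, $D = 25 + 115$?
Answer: $- \frac{98125}{54} \approx -1817.1$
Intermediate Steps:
$D = 140$
$X{\left(U,u \right)} = -54$
$\frac{98125}{X{\left(-248,D \right)}} = \frac{98125}{-54} = 98125 \left(- \frac{1}{54}\right) = - \frac{98125}{54}$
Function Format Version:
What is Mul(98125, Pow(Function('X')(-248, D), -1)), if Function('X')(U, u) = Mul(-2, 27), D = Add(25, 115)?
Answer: Rational(-98125, 54) ≈ -1817.1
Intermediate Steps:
D = 140
Function('X')(U, u) = -54
Mul(98125, Pow(Function('X')(-248, D), -1)) = Mul(98125, Pow(-54, -1)) = Mul(98125, Rational(-1, 54)) = Rational(-98125, 54)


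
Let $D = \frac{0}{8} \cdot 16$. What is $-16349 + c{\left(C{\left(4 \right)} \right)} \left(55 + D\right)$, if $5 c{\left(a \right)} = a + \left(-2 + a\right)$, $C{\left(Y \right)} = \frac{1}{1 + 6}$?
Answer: $- \frac{114575}{7} \approx -16368.0$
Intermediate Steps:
$D = 0$ ($D = 0 \cdot \frac{1}{8} \cdot 16 = 0 \cdot 16 = 0$)
$C{\left(Y \right)} = \frac{1}{7}$
$c{\left(a \right)} = - \frac{2}{5} + \frac{2 a}{5}$ ($c{\left(a \right)} = \frac{a + \left(-2 + a\right)}{5} = \frac{-2 + 2 a}{5} = - \frac{2}{5} + \frac{2 a}{5}$)
$-16349 + c{\left(C{\left(4 \right)} \right)} \left(55 + D\right) = -16349 + \left(- \frac{2}{5} + \frac{2}{5} \cdot \frac{1}{7}\right) \left(55 + 0\right) = -16349 + \left(- \frac{2}{5} + \frac{2}{35}\right) 55 = -16349 - \frac{132}{7} = - \frac{114575}{7}$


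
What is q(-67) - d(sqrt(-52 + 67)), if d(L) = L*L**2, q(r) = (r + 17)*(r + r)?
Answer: 6700 - 15*sqrt(15) ≈ 6641.9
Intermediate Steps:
q(r) = 2*r*(17 + r) (q(r) = (17 + r)*(2*r) = 2*r*(17 + r))
d(L) = L**3
q(-67) - d(sqrt(-52 + 67)) = 2*(-67)*(17 - 67) - (sqrt(-52 + 67))**3 = 2*(-67)*(-50) - (sqrt(15))**3 = 6700 - 15*sqrt(15)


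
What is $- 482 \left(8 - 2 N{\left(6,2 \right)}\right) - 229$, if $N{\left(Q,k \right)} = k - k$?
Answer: $-4085$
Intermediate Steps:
$N{\left(Q,k \right)} = 0$
$- 482 \left(8 - 2 N{\left(6,2 \right)}\right) - 229 = - 482 \left(8 - 0\right) - 229 = - 482 \left(8 + 0\right) - 229 = \left(-482\right) 8 - 229 = -3856 - 229 = -4085$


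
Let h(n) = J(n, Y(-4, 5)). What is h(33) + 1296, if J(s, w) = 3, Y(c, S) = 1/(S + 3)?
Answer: 1299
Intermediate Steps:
Y(c, S) = 1/(3 + S)
h(n) = 3
h(33) + 1296 = 3 + 1296 = 1299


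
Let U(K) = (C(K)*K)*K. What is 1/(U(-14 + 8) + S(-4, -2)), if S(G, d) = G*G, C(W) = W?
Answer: -1/200 ≈ -0.0050000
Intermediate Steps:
S(G, d) = G**2
U(K) = K**3 (U(K) = (K*K)*K = K**2*K = K**3)
1/(U(-14 + 8) + S(-4, -2)) = 1/((-14 + 8)**3 + (-4)**2) = 1/((-6)**3 + 16) = 1/(-216 + 16) = 1/(-200) = -1/200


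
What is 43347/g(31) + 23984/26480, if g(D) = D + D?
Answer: 71832223/102610 ≈ 700.05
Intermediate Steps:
g(D) = 2*D
43347/g(31) + 23984/26480 = 43347/((2*31)) + 23984/26480 = 43347/62 + 23984*(1/26480) = 43347*(1/62) + 1499/1655 = 43347/62 + 1499/1655 = 71832223/102610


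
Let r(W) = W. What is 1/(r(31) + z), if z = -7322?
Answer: -1/7291 ≈ -0.00013716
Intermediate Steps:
1/(r(31) + z) = 1/(31 - 7322) = 1/(-7291) = -1/7291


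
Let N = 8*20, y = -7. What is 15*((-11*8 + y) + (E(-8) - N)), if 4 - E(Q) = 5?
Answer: -3840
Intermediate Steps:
E(Q) = -1 (E(Q) = 4 - 1*5 = 4 - 5 = -1)
N = 160
15*((-11*8 + y) + (E(-8) - N)) = 15*((-11*8 - 7) + (-1 - 1*160)) = 15*((-88 - 7) + (-1 - 160)) = 15*(-95 - 161) = 15*(-256) = -3840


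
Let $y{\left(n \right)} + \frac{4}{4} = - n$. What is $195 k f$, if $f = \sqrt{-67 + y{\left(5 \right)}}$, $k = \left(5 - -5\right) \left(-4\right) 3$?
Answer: $- 23400 i \sqrt{73} \approx - 1.9993 \cdot 10^{5} i$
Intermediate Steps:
$y{\left(n \right)} = -1 - n$
$k = -120$ ($k = \left(5 + 5\right) \left(-4\right) 3 = 10 \left(-4\right) 3 = \left(-40\right) 3 = -120$)
$f = i \sqrt{73}$ ($f = \sqrt{-67 - 6} = \sqrt{-73} = i \sqrt{73} \approx 8.544 i$)
$195 k f = 195 \left(-120\right) i \sqrt{73} = - 23400 i \sqrt{73}$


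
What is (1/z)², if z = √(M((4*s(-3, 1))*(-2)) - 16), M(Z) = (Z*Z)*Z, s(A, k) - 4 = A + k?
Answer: -1/4112 ≈ -0.00024319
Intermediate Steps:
s(A, k) = 4 + A + k (s(A, k) = 4 + (A + k) = 4 + A + k)
M(Z) = Z³ (M(Z) = Z²*Z = Z³)
z = 4*I*√257 (z = √(((4*(4 - 3 + 1))*(-2))³ - 16) = √(((4*2)*(-2))³ - 16) = √((8*(-2))³ - 16) = √((-16)³ - 16) = √(-4096 - 16) = √(-4112) = 4*I*√257 ≈ 64.125*I)
(1/z)² = (1/(4*I*√257))² = (-I*√257/1028)² = -1/4112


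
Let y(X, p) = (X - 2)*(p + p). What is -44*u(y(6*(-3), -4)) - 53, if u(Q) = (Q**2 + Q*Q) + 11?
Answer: -2253337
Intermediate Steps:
y(X, p) = 2*p*(-2 + X) (y(X, p) = (-2 + X)*(2*p) = 2*p*(-2 + X))
u(Q) = 11 + 2*Q**2 (u(Q) = (Q**2 + Q**2) + 11 = 2*Q**2 + 11 = 11 + 2*Q**2)
-44*u(y(6*(-3), -4)) - 53 = -44*(11 + 2*(2*(-4)*(-2 + 6*(-3)))**2) - 53 = -44*(11 + 2*(2*(-4)*(-2 - 18))**2) - 53 = -44*(11 + 2*(2*(-4)*(-20))**2) - 53 = -44*(11 + 2*160**2) - 53 = -44*(11 + 2*25600) - 53 = -44*(11 + 51200) - 53 = -44*51211 - 53 = -2253284 - 53 = -2253337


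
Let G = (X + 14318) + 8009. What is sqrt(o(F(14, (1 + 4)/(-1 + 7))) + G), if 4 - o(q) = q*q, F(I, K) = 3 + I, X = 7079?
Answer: sqrt(29121) ≈ 170.65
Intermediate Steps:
G = 29406 (G = (7079 + 14318) + 8009 = 21397 + 8009 = 29406)
o(q) = 4 - q**2 (o(q) = 4 - q*q = 4 - q**2)
sqrt(o(F(14, (1 + 4)/(-1 + 7))) + G) = sqrt((4 - (3 + 14)**2) + 29406) = sqrt((4 - 1*17**2) + 29406) = sqrt((4 - 1*289) + 29406) = sqrt((4 - 289) + 29406) = sqrt(-285 + 29406) = sqrt(29121)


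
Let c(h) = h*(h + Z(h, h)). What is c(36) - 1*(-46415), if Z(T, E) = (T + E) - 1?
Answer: 50267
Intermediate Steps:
Z(T, E) = -1 + E + T (Z(T, E) = (E + T) - 1 = -1 + E + T)
c(h) = h*(-1 + 3*h) (c(h) = h*(h + (-1 + h + h)) = h*(h + (-1 + 2*h)) = h*(-1 + 3*h))
c(36) - 1*(-46415) = 36*(-1 + 3*36) - 1*(-46415) = 36*(-1 + 108) + 46415 = 36*107 + 46415 = 3852 + 46415 = 50267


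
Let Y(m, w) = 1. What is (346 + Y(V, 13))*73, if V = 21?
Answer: 25331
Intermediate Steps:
(346 + Y(V, 13))*73 = (346 + 1)*73 = 347*73 = 25331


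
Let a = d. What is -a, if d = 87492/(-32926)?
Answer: 43746/16463 ≈ 2.6572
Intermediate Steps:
d = -43746/16463 (d = 87492*(-1/32926) = -43746/16463 ≈ -2.6572)
a = -43746/16463 ≈ -2.6572
-a = -1*(-43746/16463) = 43746/16463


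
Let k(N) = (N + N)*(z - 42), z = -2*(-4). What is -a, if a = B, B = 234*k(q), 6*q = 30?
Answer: 79560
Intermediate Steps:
q = 5 (q = (⅙)*30 = 5)
z = 8
k(N) = -68*N (k(N) = (N + N)*(8 - 42) = (2*N)*(-34) = -68*N)
B = -79560 (B = 234*(-68*5) = 234*(-340) = -79560)
a = -79560
-a = -1*(-79560) = 79560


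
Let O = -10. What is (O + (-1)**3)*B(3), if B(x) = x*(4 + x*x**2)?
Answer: -1023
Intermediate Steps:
B(x) = x*(4 + x**3)
(O + (-1)**3)*B(3) = (-10 + (-1)**3)*(3*(4 + 3**3)) = (-10 - 1)*(3*(4 + 27)) = -33*31 = -11*93 = -1023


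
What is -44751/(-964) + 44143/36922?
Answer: 847425137/17796404 ≈ 47.618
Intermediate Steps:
-44751/(-964) + 44143/36922 = -44751*(-1/964) + 44143*(1/36922) = 44751/964 + 44143/36922 = 847425137/17796404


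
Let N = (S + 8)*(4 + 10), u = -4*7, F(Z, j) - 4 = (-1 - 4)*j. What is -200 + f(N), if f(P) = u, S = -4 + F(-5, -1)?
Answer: -228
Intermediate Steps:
F(Z, j) = 4 - 5*j (F(Z, j) = 4 + (-1 - 4)*j = 4 - 5*j)
S = 5 (S = -4 + (4 - 5*(-1)) = -4 + (4 + 5) = -4 + 9 = 5)
u = -28
N = 182 (N = (5 + 8)*(4 + 10) = 13*14 = 182)
f(P) = -28
-200 + f(N) = -200 - 28 = -228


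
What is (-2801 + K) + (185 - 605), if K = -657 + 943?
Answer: -2935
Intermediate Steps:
K = 286
(-2801 + K) + (185 - 605) = (-2801 + 286) + (185 - 605) = -2515 - 420 = -2935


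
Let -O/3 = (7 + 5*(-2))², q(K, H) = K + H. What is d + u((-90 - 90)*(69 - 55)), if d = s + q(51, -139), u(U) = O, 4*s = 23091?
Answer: 22631/4 ≈ 5657.8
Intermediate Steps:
q(K, H) = H + K
s = 23091/4 (s = (¼)*23091 = 23091/4 ≈ 5772.8)
O = -27 (O = -3*(7 + 5*(-2))² = -3*(7 - 10)² = -3*(-3)² = -3*9 = -27)
u(U) = -27
d = 22739/4 (d = 23091/4 + (-139 + 51) = 23091/4 - 88 = 22739/4 ≈ 5684.8)
d + u((-90 - 90)*(69 - 55)) = 22739/4 - 27 = 22631/4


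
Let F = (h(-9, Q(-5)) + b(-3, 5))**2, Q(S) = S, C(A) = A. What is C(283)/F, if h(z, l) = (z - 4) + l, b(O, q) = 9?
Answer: 283/81 ≈ 3.4938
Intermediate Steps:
h(z, l) = -4 + l + z (h(z, l) = (-4 + z) + l = -4 + l + z)
F = 81 (F = ((-4 - 5 - 9) + 9)**2 = (-18 + 9)**2 = (-9)**2 = 81)
C(283)/F = 283/81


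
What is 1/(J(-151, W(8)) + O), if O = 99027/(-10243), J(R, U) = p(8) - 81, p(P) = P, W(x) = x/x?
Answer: -10243/846766 ≈ -0.012097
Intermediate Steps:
W(x) = 1
J(R, U) = -73 (J(R, U) = 8 - 81 = -73)
O = -99027/10243 (O = 99027*(-1/10243) = -99027/10243 ≈ -9.6678)
1/(J(-151, W(8)) + O) = 1/(-73 - 99027/10243) = 1/(-846766/10243) = -10243/846766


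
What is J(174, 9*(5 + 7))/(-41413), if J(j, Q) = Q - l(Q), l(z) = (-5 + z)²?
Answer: 10501/41413 ≈ 0.25357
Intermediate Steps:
J(j, Q) = Q - (-5 + Q)²
J(174, 9*(5 + 7))/(-41413) = (9*(5 + 7) - (-5 + 9*(5 + 7))²)/(-41413) = (9*12 - (-5 + 9*12)²)*(-1/41413) = (108 - (-5 + 108)²)*(-1/41413) = (108 - 1*103²)*(-1/41413) = (108 - 1*10609)*(-1/41413) = (108 - 10609)*(-1/41413) = -10501*(-1/41413) = 10501/41413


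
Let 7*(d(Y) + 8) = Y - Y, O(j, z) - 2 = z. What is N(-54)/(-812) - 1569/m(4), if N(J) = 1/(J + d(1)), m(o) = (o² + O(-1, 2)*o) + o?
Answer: -6582475/151032 ≈ -43.583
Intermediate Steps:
O(j, z) = 2 + z
d(Y) = -8 (d(Y) = -8 + (Y - Y)/7 = -8 + (⅐)*0 = -8 + 0 = -8)
m(o) = o² + 5*o (m(o) = (o² + (2 + 2)*o) + o = (o² + 4*o) + o = o² + 5*o)
N(J) = 1/(-8 + J) (N(J) = 1/(J - 8) = 1/(-8 + J))
N(-54)/(-812) - 1569/m(4) = 1/(-8 - 54*(-812)) - 1569*1/(4*(5 + 4)) = -1/812/(-62) - 1569/(4*9) = -1/62*(-1/812) - 1569/36 = 1/50344 - 1569*1/36 = 1/50344 - 523/12 = -6582475/151032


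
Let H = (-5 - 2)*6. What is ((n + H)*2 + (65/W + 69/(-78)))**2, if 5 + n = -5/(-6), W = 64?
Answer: 52963038769/6230016 ≈ 8501.3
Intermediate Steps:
H = -42 (H = -7*6 = -42)
n = -25/6 (n = -5 - 5/(-6) = -5 - 5*(-1/6) = -5 + 5/6 = -25/6 ≈ -4.1667)
((n + H)*2 + (65/W + 69/(-78)))**2 = ((-25/6 - 42)*2 + (65/64 + 69/(-78)))**2 = (-277/6*2 + (65*(1/64) + 69*(-1/78)))**2 = (-277/3 + (65/64 - 23/26))**2 = (-277/3 + 109/832)**2 = (-230137/2496)**2 = 52963038769/6230016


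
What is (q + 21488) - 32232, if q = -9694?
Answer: -20438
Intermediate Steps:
(q + 21488) - 32232 = (-9694 + 21488) - 32232 = 11794 - 32232 = -20438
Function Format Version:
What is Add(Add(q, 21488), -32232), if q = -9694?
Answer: -20438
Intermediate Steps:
Add(Add(q, 21488), -32232) = Add(Add(-9694, 21488), -32232) = Add(11794, -32232) = -20438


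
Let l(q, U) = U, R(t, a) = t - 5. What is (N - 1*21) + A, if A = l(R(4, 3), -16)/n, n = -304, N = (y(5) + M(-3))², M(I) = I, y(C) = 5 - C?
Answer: -227/19 ≈ -11.947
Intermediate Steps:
R(t, a) = -5 + t
N = 9 (N = ((5 - 1*5) - 3)² = ((5 - 5) - 3)² = (0 - 3)² = (-3)² = 9)
A = 1/19 (A = -16/(-304) = -16*(-1/304) = 1/19 ≈ 0.052632)
(N - 1*21) + A = (9 - 1*21) + 1/19 = (9 - 21) + 1/19 = -12 + 1/19 = -227/19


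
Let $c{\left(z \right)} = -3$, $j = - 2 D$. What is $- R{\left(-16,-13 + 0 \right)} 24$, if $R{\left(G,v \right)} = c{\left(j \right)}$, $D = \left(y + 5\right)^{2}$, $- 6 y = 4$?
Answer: $72$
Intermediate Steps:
$y = - \frac{2}{3}$ ($y = \left(- \frac{1}{6}\right) 4 = - \frac{2}{3} \approx -0.66667$)
$D = \frac{169}{9}$ ($D = \left(- \frac{2}{3} + 5\right)^{2} = \left(\frac{13}{3}\right)^{2} = \frac{169}{9} \approx 18.778$)
$j = - \frac{338}{9}$ ($j = \left(-2\right) \frac{169}{9} = - \frac{338}{9} \approx -37.556$)
$R{\left(G,v \right)} = -3$
$- R{\left(-16,-13 + 0 \right)} 24 = \left(-1\right) \left(-3\right) 24 = 3 \cdot 24 = 72$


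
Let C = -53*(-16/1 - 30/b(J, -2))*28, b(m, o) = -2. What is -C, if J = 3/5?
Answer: -1484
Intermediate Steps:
J = ⅗ (J = 3*(⅕) = ⅗ ≈ 0.60000)
C = 1484 (C = -53*(-16/1 - 30/(-2))*28 = -53*(-16*1 - 30*(-½))*28 = -53*(-16 + 15)*28 = -53*(-1)*28 = 53*28 = 1484)
-C = -1*1484 = -1484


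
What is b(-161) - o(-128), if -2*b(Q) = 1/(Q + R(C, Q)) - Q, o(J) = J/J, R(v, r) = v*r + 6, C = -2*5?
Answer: -118583/1455 ≈ -81.500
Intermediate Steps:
C = -10
R(v, r) = 6 + r*v (R(v, r) = r*v + 6 = 6 + r*v)
o(J) = 1
b(Q) = Q/2 - 1/(2*(6 - 9*Q)) (b(Q) = -(1/(Q + (6 + Q*(-10))) - Q)/2 = -(1/(Q + (6 - 10*Q)) - Q)/2 = -(1/(6 - 9*Q) - Q)/2 = Q/2 - 1/(2*(6 - 9*Q)))
b(-161) - o(-128) = (1 - 6*(-161) + 9*(-161)**2)/(6*(-2 + 3*(-161))) - 1*1 = (1 + 966 + 9*25921)/(6*(-2 - 483)) - 1 = (1/6)*(1 + 966 + 233289)/(-485) - 1 = (1/6)*(-1/485)*234256 - 1 = -117128/1455 - 1 = -118583/1455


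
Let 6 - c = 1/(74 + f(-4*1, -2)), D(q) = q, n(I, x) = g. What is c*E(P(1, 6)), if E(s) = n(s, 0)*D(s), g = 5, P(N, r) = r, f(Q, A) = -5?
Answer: 4130/23 ≈ 179.57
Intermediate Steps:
n(I, x) = 5
E(s) = 5*s
c = 413/69 (c = 6 - 1/(74 - 5) = 6 - 1/69 = 413/69 ≈ 5.9855)
c*E(P(1, 6)) = 413*(5*6)/69 = (413/69)*30 = 4130/23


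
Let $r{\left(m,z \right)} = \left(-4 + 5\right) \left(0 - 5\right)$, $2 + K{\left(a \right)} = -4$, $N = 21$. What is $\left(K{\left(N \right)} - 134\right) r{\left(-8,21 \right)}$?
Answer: $700$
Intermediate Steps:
$K{\left(a \right)} = -6$ ($K{\left(a \right)} = -2 - 4 = -6$)
$r{\left(m,z \right)} = -5$ ($r{\left(m,z \right)} = 1 \left(0 - 5\right) = 1 \left(-5\right) = -5$)
$\left(K{\left(N \right)} - 134\right) r{\left(-8,21 \right)} = \left(-6 - 134\right) \left(-5\right) = \left(-140\right) \left(-5\right) = 700$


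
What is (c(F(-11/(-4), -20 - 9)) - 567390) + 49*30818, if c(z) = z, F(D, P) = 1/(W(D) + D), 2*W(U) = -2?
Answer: 6598848/7 ≈ 9.4269e+5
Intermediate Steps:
W(U) = -1 (W(U) = (½)*(-2) = -1)
F(D, P) = 1/(-1 + D)
(c(F(-11/(-4), -20 - 9)) - 567390) + 49*30818 = (1/(-1 - 11/(-4)) - 567390) + 49*30818 = (1/(-1 - 11*(-¼)) - 567390) + 1510082 = (1/(-1 + 11/4) - 567390) + 1510082 = (1/(7/4) - 567390) + 1510082 = (4/7 - 567390) + 1510082 = -3971726/7 + 1510082 = 6598848/7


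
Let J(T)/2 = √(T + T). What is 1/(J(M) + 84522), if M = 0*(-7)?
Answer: 1/84522 ≈ 1.1831e-5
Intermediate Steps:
M = 0
J(T) = 2*√2*√T (J(T) = 2*√(T + T) = 2*√(2*T) = 2*(√2*√T) = 2*√2*√T)
1/(J(M) + 84522) = 1/(2*√2*√0 + 84522) = 1/(2*√2*0 + 84522) = 1/(0 + 84522) = 1/84522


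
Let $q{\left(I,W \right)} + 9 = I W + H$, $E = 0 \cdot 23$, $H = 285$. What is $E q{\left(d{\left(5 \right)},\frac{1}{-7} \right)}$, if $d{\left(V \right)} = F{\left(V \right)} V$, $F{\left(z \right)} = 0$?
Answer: $0$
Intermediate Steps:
$E = 0$
$d{\left(V \right)} = 0$ ($d{\left(V \right)} = 0 V = 0$)
$q{\left(I,W \right)} = 276 + I W$ ($q{\left(I,W \right)} = -9 + \left(I W + 285\right) = -9 + \left(285 + I W\right) = 276 + I W$)
$E q{\left(d{\left(5 \right)},\frac{1}{-7} \right)} = 0 \left(276 + \frac{0}{-7}\right) = 0 \left(276 + 0 \left(- \frac{1}{7}\right)\right) = 0 \left(276 + 0\right) = 0 \cdot 276 = 0$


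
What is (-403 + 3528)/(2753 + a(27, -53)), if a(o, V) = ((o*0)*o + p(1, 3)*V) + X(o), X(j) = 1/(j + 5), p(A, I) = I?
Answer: 100000/83009 ≈ 1.2047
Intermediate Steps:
X(j) = 1/(5 + j)
a(o, V) = 1/(5 + o) + 3*V (a(o, V) = ((o*0)*o + 3*V) + 1/(5 + o) = (0*o + 3*V) + 1/(5 + o) = (0 + 3*V) + 1/(5 + o) = 3*V + 1/(5 + o) = 1/(5 + o) + 3*V)
(-403 + 3528)/(2753 + a(27, -53)) = (-403 + 3528)/(2753 + (1 + 3*(-53)*(5 + 27))/(5 + 27)) = 3125/(2753 + (1 + 3*(-53)*32)/32) = 3125/(2753 + (1 - 5088)/32) = 3125/(2753 + (1/32)*(-5087)) = 3125/(2753 - 5087/32) = 3125/(83009/32) = 3125*(32/83009) = 100000/83009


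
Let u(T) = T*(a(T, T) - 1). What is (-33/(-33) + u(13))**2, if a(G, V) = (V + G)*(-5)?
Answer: 2896804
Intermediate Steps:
a(G, V) = -5*G - 5*V (a(G, V) = (G + V)*(-5) = -5*G - 5*V)
u(T) = T*(-1 - 10*T) (u(T) = T*((-5*T - 5*T) - 1) = T*(-10*T - 1) = T*(-1 - 10*T))
(-33/(-33) + u(13))**2 = (-33/(-33) - 1*13*(1 + 10*13))**2 = (-33*(-1/33) - 1*13*(1 + 130))**2 = (1 - 1*13*131)**2 = (1 - 1703)**2 = (-1702)**2 = 2896804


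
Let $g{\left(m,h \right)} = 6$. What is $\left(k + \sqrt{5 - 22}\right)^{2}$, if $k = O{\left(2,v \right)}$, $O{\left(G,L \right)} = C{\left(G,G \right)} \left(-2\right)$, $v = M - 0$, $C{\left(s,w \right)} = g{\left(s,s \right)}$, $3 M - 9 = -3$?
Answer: $\left(12 - i \sqrt{17}\right)^{2} \approx 127.0 - 98.955 i$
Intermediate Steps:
$M = 2$ ($M = 3 + \frac{1}{3} \left(-3\right) = 3 - 1 = 2$)
$C{\left(s,w \right)} = 6$
$v = 2$ ($v = 2 - 0 = 2 + 0 = 2$)
$O{\left(G,L \right)} = -12$ ($O{\left(G,L \right)} = 6 \left(-2\right) = -12$)
$k = -12$
$\left(k + \sqrt{5 - 22}\right)^{2} = \left(-12 + \sqrt{5 - 22}\right)^{2} = \left(-12 + \sqrt{-17}\right)^{2} = \left(-12 + i \sqrt{17}\right)^{2}$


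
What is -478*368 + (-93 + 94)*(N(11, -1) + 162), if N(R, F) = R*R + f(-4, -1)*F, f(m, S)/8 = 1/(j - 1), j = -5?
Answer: -526859/3 ≈ -1.7562e+5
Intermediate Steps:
f(m, S) = -4/3 (f(m, S) = 8/(-5 - 1) = 8/(-6) = 8*(-⅙) = -4/3)
N(R, F) = R² - 4*F/3 (N(R, F) = R*R - 4*F/3 = R² - 4*F/3)
-478*368 + (-93 + 94)*(N(11, -1) + 162) = -478*368 + (-93 + 94)*((11² - 4/3*(-1)) + 162) = -175904 + 1*((121 + 4/3) + 162) = -175904 + 1*(367/3 + 162) = -175904 + 1*(853/3) = -175904 + 853/3 = -526859/3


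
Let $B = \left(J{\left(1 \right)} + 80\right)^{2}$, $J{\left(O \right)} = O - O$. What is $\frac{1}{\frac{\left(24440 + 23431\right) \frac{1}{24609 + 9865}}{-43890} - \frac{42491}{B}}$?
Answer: $- \frac{161393478400}{1071531714161} \approx -0.15062$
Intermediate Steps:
$J{\left(O \right)} = 0$
$B = 6400$ ($B = \left(0 + 80\right)^{2} = 80^{2} = 6400$)
$\frac{1}{\frac{\left(24440 + 23431\right) \frac{1}{24609 + 9865}}{-43890} - \frac{42491}{B}} = \frac{1}{\frac{\left(24440 + 23431\right) \frac{1}{24609 + 9865}}{-43890} - \frac{42491}{6400}} = \frac{1}{\frac{47871}{34474} \left(- \frac{1}{43890}\right) - \frac{42491}{6400}} = \frac{1}{- \frac{15957}{504354620} - \frac{42491}{6400}} = \frac{1}{- \frac{1071531714161}{161393478400}} = - \frac{161393478400}{1071531714161}$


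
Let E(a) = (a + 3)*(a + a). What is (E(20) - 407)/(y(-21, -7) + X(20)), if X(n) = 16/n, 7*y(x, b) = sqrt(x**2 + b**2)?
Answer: -570/13 + 1425*sqrt(10)/26 ≈ 129.47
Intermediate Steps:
y(x, b) = sqrt(b**2 + x**2)/7 (y(x, b) = sqrt(x**2 + b**2)/7 = sqrt(b**2 + x**2)/7)
E(a) = 2*a*(3 + a) (E(a) = (3 + a)*(2*a) = 2*a*(3 + a))
(E(20) - 407)/(y(-21, -7) + X(20)) = (2*20*(3 + 20) - 407)/(sqrt((-7)**2 + (-21)**2)/7 + 16/20) = (2*20*23 - 407)/(sqrt(49 + 441)/7 + 16*(1/20)) = (920 - 407)/(sqrt(490)/7 + 4/5) = 513/((7*sqrt(10))/7 + 4/5) = 513/(sqrt(10) + 4/5) = 513/(4/5 + sqrt(10))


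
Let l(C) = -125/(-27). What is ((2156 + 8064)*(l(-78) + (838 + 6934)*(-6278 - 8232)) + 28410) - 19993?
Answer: -31118226912041/27 ≈ -1.1525e+12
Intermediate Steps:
l(C) = 125/27 (l(C) = -125*(-1/27) = 125/27)
((2156 + 8064)*(l(-78) + (838 + 6934)*(-6278 - 8232)) + 28410) - 19993 = ((2156 + 8064)*(125/27 + (838 + 6934)*(-6278 - 8232)) + 28410) - 19993 = (10220*(125/27 + 7772*(-14510)) + 28410) - 19993 = (10220*(125/27 - 112771720) + 28410) - 19993 = (10220*(-3044836315/27) + 28410) - 19993 = (-31118227139300/27 + 28410) - 19993 = -31118226372230/27 - 19993 = -31118226912041/27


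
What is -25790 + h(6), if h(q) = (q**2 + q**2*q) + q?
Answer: -25532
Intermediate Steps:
h(q) = q + q**2 + q**3 (h(q) = (q**2 + q**3) + q = q + q**2 + q**3)
-25790 + h(6) = -25790 + 6*(1 + 6 + 6**2) = -25790 + 6*(1 + 6 + 36) = -25790 + 6*43 = -25790 + 258 = -25532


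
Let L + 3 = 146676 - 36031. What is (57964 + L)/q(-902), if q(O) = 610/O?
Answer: -76041306/305 ≈ -2.4932e+5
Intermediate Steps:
L = 110642 (L = -3 + (146676 - 36031) = -3 + 110645 = 110642)
(57964 + L)/q(-902) = (57964 + 110642)/((610/(-902))) = 168606/((610*(-1/902))) = 168606/(-305/451) = 168606*(-451/305) = -76041306/305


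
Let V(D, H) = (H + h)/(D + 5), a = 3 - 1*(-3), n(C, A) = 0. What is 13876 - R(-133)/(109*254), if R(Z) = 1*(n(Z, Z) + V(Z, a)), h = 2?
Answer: 6146734977/442976 ≈ 13876.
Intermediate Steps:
a = 6 (a = 3 + 3 = 6)
V(D, H) = (2 + H)/(5 + D) (V(D, H) = (H + 2)/(D + 5) = (2 + H)/(5 + D))
R(Z) = 8/(5 + Z) (R(Z) = 1*(0 + (2 + 6)/(5 + Z)) = 1*(0 + 8/(5 + Z)) = 1*(8/(5 + Z)) = 8/(5 + Z))
13876 - R(-133)/(109*254) = 13876 - 8/(5 - 133)/(109*254) = 13876 - 8/(-128)/27686 = 13876 - 8*(-1/128)/27686 = 13876 - (-1)/(16*27686) = 13876 - 1*(-1/442976) = 13876 + 1/442976 = 6146734977/442976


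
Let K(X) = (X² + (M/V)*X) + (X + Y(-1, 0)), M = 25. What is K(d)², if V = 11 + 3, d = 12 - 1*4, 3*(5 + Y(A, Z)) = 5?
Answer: 3034564/441 ≈ 6881.1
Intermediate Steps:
Y(A, Z) = -10/3 (Y(A, Z) = -5 + (⅓)*5 = -5 + 5/3 = -10/3)
d = 8 (d = 12 - 4 = 8)
V = 14
K(X) = -10/3 + X² + 39*X/14 (K(X) = (X² + (25/14)*X) + (X - 10/3) = (X² + (25*(1/14))*X) + (-10/3 + X) = (X² + 25*X/14) + (-10/3 + X) = -10/3 + X² + 39*X/14)
K(d)² = (-10/3 + 8² + (39/14)*8)² = (-10/3 + 64 + 156/7)² = (1742/21)² = 3034564/441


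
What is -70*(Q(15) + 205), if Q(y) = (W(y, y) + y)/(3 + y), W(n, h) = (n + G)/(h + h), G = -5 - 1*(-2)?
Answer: -129689/9 ≈ -14410.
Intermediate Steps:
G = -3 (G = -5 + 2 = -3)
W(n, h) = (-3 + n)/(2*h) (W(n, h) = (n - 3)/(h + h) = (-3 + n)/((2*h)) = (-3 + n)*(1/(2*h)) = (-3 + n)/(2*h))
Q(y) = (y + (-3 + y)/(2*y))/(3 + y) (Q(y) = ((-3 + y)/(2*y) + y)/(3 + y) = (y + (-3 + y)/(2*y))/(3 + y))
-70*(Q(15) + 205) = -70*((½)*(-3 + 15 + 2*15²)/(15*(3 + 15)) + 205) = -70*((½)*(1/15)*(-3 + 15 + 2*225)/18 + 205) = -70*((½)*(1/15)*(1/18)*(-3 + 15 + 450) + 205) = -70*((½)*(1/15)*(1/18)*462 + 205) = -70*(77/90 + 205) = -70*18527/90 = -129689/9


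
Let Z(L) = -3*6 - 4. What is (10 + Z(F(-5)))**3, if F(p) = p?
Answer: -1728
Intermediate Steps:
Z(L) = -22 (Z(L) = -18 - 4 = -22)
(10 + Z(F(-5)))**3 = (10 - 22)**3 = (-12)**3 = -1728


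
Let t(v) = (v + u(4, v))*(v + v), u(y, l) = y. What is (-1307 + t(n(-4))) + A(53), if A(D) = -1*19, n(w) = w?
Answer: -1326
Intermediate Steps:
t(v) = 2*v*(4 + v) (t(v) = (v + 4)*(v + v) = (4 + v)*(2*v) = 2*v*(4 + v))
A(D) = -19
(-1307 + t(n(-4))) + A(53) = (-1307 + 2*(-4)*(4 - 4)) - 19 = (-1307 + 2*(-4)*0) - 19 = (-1307 + 0) - 19 = -1307 - 19 = -1326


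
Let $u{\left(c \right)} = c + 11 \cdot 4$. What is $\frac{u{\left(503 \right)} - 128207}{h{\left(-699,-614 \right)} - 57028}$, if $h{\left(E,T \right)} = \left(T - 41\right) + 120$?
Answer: $\frac{127660}{57563} \approx 2.2177$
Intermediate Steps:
$u{\left(c \right)} = 44 + c$ ($u{\left(c \right)} = c + 44 = 44 + c$)
$h{\left(E,T \right)} = 79 + T$ ($h{\left(E,T \right)} = \left(-41 + T\right) + 120 = 79 + T$)
$\frac{u{\left(503 \right)} - 128207}{h{\left(-699,-614 \right)} - 57028} = \frac{\left(44 + 503\right) - 128207}{\left(79 - 614\right) - 57028} = \frac{547 - 128207}{-535 - 57028} = - \frac{127660}{-57563} = \left(-127660\right) \left(- \frac{1}{57563}\right) = \frac{127660}{57563}$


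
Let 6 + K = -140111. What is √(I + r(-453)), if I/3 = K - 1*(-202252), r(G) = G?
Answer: 4*√11622 ≈ 431.22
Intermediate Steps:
K = -140117 (K = -6 - 140111 = -140117)
I = 186405 (I = 3*(-140117 - 1*(-202252)) = 3*(-140117 + 202252) = 3*62135 = 186405)
√(I + r(-453)) = √(186405 - 453) = √185952 = 4*√11622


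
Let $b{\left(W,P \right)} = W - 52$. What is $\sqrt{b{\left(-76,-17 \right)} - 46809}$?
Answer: $i \sqrt{46937} \approx 216.65 i$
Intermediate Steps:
$b{\left(W,P \right)} = -52 + W$ ($b{\left(W,P \right)} = W - 52 = -52 + W$)
$\sqrt{b{\left(-76,-17 \right)} - 46809} = \sqrt{\left(-52 - 76\right) - 46809} = \sqrt{-128 - 46809} = \sqrt{-46937} = i \sqrt{46937}$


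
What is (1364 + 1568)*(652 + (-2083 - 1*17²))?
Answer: -5043040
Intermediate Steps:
(1364 + 1568)*(652 + (-2083 - 1*17²)) = 2932*(652 + (-2083 - 1*289)) = 2932*(652 + (-2083 - 289)) = 2932*(652 - 2372) = 2932*(-1720) = -5043040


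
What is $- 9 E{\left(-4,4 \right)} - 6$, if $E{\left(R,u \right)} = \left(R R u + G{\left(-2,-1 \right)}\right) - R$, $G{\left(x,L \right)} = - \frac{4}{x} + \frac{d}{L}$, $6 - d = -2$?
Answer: $-564$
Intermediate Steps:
$d = 8$ ($d = 6 - -2 = 6 + 2 = 8$)
$G{\left(x,L \right)} = - \frac{4}{x} + \frac{8}{L}$
$E{\left(R,u \right)} = -6 - R + u R^{2}$ ($E{\left(R,u \right)} = \left(R R u + \left(- \frac{4}{-2} + \frac{8}{-1}\right)\right) - R = \left(R^{2} u + \left(\left(-4\right) \left(- \frac{1}{2}\right) + 8 \left(-1\right)\right)\right) - R = \left(u R^{2} + \left(2 - 8\right)\right) - R = \left(u R^{2} - 6\right) - R = \left(-6 + u R^{2}\right) - R = -6 - R + u R^{2}$)
$- 9 E{\left(-4,4 \right)} - 6 = - 9 \left(-6 - -4 + 4 \left(-4\right)^{2}\right) - 6 = - 9 \left(-6 + 4 + 4 \cdot 16\right) - 6 = - 9 \left(-6 + 4 + 64\right) - 6 = \left(-9\right) 62 - 6 = -558 - 6 = -564$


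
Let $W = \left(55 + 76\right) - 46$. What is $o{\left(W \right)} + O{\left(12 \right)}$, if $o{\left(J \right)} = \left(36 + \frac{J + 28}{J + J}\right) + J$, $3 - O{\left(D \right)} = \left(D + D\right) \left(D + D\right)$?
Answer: $- \frac{76727}{170} \approx -451.34$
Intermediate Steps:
$O{\left(D \right)} = 3 - 4 D^{2}$ ($O{\left(D \right)} = 3 - \left(D + D\right) \left(D + D\right) = 3 - 2 D 2 D = 3 - 4 D^{2}$)
$W = 85$ ($W = 131 - 46 = 85$)
$o{\left(J \right)} = 36 + J + \frac{28 + J}{2 J}$ ($o{\left(J \right)} = \left(36 + \frac{28 + J}{2 J}\right) + J = 36 + J + \frac{28 + J}{2 J}$)
$o{\left(W \right)} + O{\left(12 \right)} = \left(\frac{73}{2} + 85 + \frac{14}{85}\right) + \left(3 - 4 \cdot 12^{2}\right) = \left(\frac{73}{2} + 85 + 14 \cdot \frac{1}{85}\right) + \left(3 - 576\right) = \left(\frac{73}{2} + 85 + \frac{14}{85}\right) + \left(3 - 576\right) = \frac{20683}{170} - 573 = - \frac{76727}{170}$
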